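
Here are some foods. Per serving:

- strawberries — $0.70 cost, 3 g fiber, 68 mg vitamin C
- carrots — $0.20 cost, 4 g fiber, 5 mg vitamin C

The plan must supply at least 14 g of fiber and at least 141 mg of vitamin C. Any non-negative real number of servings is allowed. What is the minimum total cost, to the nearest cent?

$1.76

For a min-cost LP with two ≥-constraints, a basic feasible solution has at most two positive variables.
strawberries only: max(14/3, 141/68) = 4.667 servings → $3.27.
carrots only: max(14/4, 141/5) = 28.2 servings → $5.64.
strawberries + carrots with both tight: 1.922 servings and 2.058 servings → $1.76.
Cheapest feasible corner: $1.76.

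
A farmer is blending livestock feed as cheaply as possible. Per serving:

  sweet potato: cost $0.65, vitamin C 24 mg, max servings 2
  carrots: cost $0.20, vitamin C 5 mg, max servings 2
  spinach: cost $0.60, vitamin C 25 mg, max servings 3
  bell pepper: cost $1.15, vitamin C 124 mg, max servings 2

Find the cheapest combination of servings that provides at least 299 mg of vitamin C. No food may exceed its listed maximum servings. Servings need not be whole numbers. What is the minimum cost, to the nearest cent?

Cost per mg of vitamin C: bell pepper $0.0093, spinach $0.0240, sweet potato $0.0271, carrots $0.0400.
Take 2 servings of bell pepper: +248.0 mg vitamin C for $2.30 (total $2.30, still need 51.0 mg).
Take 2.04 servings of spinach: +51.0 mg vitamin C for $1.22 (total $3.52, still need 0.0 mg).
Greedy by cheapest-per-mg is optimal for a single linear constraint, so the minimum cost is $3.52.

$3.52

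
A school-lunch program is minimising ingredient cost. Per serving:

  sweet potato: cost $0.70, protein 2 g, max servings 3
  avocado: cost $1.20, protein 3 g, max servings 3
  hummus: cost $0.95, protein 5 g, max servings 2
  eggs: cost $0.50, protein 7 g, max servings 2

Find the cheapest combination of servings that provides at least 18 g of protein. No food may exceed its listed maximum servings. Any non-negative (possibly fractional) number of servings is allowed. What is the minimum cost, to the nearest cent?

Cost per g of protein: eggs $0.0714, hummus $0.1900, sweet potato $0.3500, avocado $0.4000.
Take 2 servings of eggs: +14.0 g protein for $1.00 (total $1.00, still need 4.0 g).
Take 0.8 servings of hummus: +4.0 g protein for $0.76 (total $1.76, still need 0.0 g).
Filling from the cheapest source first is optimal under one linear minimum: $1.76.

$1.76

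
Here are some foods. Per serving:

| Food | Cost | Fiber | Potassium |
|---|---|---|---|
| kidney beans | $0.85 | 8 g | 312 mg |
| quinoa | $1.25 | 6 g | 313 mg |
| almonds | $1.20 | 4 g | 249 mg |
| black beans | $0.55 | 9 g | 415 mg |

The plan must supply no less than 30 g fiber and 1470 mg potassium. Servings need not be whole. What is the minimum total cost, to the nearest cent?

With two linear requirements the optimum uses one or two foods; enumerate the corners.
kidney beans only: max(30/8, 1470/312) = 4.712 servings → $4.00.
quinoa only: max(30/6, 1470/313) = 5 servings → $6.25.
almonds only: max(30/4, 1470/249) = 7.5 servings → $9.00.
black beans only: max(30/9, 1470/415) = 3.542 servings → $1.95.
kidney beans + quinoa with both tight: 0.9019 servings and 3.797 servings → $5.51.
kidney beans + almonds with both tight: 2.137 servings and 3.226 servings → $5.69.
kidney beans + black beans: intersection lies outside the first quadrant.
quinoa + almonds: intersection lies outside the first quadrant.
quinoa + black beans with both tight: 2.385 servings and 1.743 servings → $3.94.
almonds + black beans with both tight: 1.343 servings and 2.737 servings → $3.12.
So the least-cost plan costs $1.95.

$1.95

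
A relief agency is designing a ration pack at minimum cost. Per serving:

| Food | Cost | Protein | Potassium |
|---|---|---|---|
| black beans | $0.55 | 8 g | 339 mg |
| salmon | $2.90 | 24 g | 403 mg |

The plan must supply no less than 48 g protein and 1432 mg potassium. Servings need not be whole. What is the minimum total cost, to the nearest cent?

$3.30

Two binding constraints pin down two serving amounts, so the optimal mix uses at most two foods. The candidates are each food alone (scaled to the tighter of protein/potassium) and each pair with both constraints tight.
black beans only: max(48/8, 1432/339) = 6 servings → $3.30.
salmon only: max(48/24, 1432/403) = 3.553 servings → $10.30.
black beans + salmon with both tight: 3.059 servings and 0.9805 servings → $4.53.
So the least-cost plan costs $3.30.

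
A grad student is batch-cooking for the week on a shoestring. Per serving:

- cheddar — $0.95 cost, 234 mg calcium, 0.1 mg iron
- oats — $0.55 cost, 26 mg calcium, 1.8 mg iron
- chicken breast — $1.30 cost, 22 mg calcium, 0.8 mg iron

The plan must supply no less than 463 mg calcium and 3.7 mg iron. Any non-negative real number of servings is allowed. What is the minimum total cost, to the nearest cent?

This is a tiny linear program; its minimum lies at a vertex of the feasible set. List the vertices and price them.
cheddar only: max(463/234, 3.7/0.1) = 37 servings → $35.15.
oats only: max(463/26, 3.7/1.8) = 17.81 servings → $9.79.
chicken breast only: max(463/22, 3.7/0.8) = 21.05 servings → $27.36.
cheddar + oats with both tight: 1.761 servings and 1.958 servings → $2.75.
cheddar + chicken breast with both tight: 1.562 servings and 4.43 servings → $7.24.
oats + chicken breast: the both-tight solution has a negative serving — not a feasible corner.
So the least-cost plan costs $2.75.

$2.75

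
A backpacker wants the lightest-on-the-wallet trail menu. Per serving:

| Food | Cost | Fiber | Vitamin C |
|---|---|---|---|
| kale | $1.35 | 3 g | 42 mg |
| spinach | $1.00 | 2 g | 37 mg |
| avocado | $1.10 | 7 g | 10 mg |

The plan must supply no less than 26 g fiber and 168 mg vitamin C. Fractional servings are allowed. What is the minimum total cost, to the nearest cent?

kale only: max(26/3, 168/42) = 8.667 servings → $11.70.
spinach only: max(26/2, 168/37) = 13 servings → $13.00.
avocado only: max(26/7, 168/10) = 16.8 servings → $18.48.
kale + spinach: the both-tight solution has a negative serving — not a feasible corner.
kale + avocado with both tight: 3.47 servings and 2.227 servings → $7.13.
spinach + avocado with both tight: 3.833 servings and 2.619 servings → $6.71.
So the least-cost plan costs $6.71.

$6.71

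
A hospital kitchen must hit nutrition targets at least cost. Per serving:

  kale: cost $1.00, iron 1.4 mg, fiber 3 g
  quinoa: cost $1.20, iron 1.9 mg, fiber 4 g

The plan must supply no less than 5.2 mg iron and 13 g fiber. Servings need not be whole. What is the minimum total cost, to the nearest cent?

$3.90

An LP optimum is at a vertex; with two nutrient constraints at most two foods are used. Check each candidate.
kale only: max(5.2/1.4, 13/3) = 4.333 servings → $4.33.
quinoa only: max(5.2/1.9, 13/4) = 3.25 servings → $3.90.
kale + quinoa: the both-tight solution has a negative serving — not a feasible corner.
Cheapest feasible corner: $3.90.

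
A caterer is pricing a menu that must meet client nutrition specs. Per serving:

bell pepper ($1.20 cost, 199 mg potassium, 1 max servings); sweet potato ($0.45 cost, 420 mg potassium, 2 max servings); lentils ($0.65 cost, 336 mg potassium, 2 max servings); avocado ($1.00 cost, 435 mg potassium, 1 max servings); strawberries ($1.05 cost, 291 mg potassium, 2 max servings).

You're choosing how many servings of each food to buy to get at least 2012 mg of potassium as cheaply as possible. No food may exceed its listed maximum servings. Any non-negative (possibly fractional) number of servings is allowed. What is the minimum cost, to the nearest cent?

Cost per mg of potassium: sweet potato $0.0011, lentils $0.0019, avocado $0.0023, strawberries $0.0036, bell pepper $0.0060.
Take 2 servings of sweet potato: +840.0 mg potassium for $0.90 (total $0.90, still need 1172.0 mg).
Take 2 servings of lentils: +672.0 mg potassium for $1.30 (total $2.20, still need 500.0 mg).
Take 1 serving of avocado: +435.0 mg potassium for $1.00 (total $3.20, still need 65.0 mg).
Take 0.2234 servings of strawberries: +65.0 mg potassium for $0.23 (total $3.43, still need 0.0 mg).
Filling from the cheapest source first is optimal under one linear minimum: $3.43.

$3.43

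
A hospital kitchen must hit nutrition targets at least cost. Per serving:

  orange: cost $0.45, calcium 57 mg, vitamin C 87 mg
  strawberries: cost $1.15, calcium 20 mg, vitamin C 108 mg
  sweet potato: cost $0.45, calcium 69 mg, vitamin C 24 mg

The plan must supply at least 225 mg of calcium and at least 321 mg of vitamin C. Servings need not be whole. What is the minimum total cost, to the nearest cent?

For a min-cost LP with two ≥-constraints, a basic feasible solution has at most two positive variables.
orange only: max(225/57, 321/87) = 3.947 servings → $1.78.
strawberries only: max(225/20, 321/108) = 11.25 servings → $12.94.
sweet potato only: max(225/69, 321/24) = 13.38 servings → $6.02.
orange + strawberries: the both-tight solution has a negative serving — not a feasible corner.
orange + sweet potato with both tight: 3.614 servings and 0.2757 servings → $1.75.
strawberries + sweet potato with both tight: 2.402 servings and 2.565 servings → $3.92.
So the least-cost plan costs $1.75.

$1.75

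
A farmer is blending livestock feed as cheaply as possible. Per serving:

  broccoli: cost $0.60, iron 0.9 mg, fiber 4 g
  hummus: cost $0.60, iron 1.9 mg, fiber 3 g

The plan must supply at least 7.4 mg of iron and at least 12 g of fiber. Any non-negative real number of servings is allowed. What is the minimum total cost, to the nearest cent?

A basic optimal solution has at most two foods positive. Try each food alone and each pair with both targets met exactly.
broccoli only: max(7.4/0.9, 12/4) = 8.222 servings → $4.93.
hummus only: max(7.4/1.9, 12/3) = 4 servings → $2.40.
broccoli + hummus with both tight: 0.1224 servings and 3.837 servings → $2.38.
The minimum over all feasible corners is $2.38.

$2.38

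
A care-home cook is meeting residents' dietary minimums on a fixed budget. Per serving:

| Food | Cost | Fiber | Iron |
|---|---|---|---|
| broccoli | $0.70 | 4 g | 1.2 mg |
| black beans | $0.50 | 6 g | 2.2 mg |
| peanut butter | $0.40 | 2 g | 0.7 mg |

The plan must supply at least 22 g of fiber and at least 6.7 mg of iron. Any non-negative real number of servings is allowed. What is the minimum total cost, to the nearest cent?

$1.83

Compare the cost at each extreme point of the feasible region.
broccoli only: max(22/4, 6.7/1.2) = 5.583 servings → $3.91.
black beans only: max(22/6, 6.7/2.2) = 3.667 servings → $1.83.
peanut butter only: max(22/2, 6.7/0.7) = 11 servings → $4.40.
broccoli + black beans with both tight: 5.125 servings and 0.25 servings → $3.71.
broccoli + peanut butter with both tight: 5 servings and 1 serving → $3.90.
black beans + peanut butter: intersection lies outside the first quadrant.
Cheapest feasible corner: $1.83.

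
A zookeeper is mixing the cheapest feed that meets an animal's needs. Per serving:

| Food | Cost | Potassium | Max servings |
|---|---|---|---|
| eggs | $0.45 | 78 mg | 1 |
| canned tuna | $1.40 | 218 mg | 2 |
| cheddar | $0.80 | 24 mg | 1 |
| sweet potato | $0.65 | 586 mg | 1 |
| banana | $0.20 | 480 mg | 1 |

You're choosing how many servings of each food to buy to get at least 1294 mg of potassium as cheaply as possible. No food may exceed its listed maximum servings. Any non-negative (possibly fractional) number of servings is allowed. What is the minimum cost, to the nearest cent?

$2.26

Cost per mg of potassium: banana $0.0004, sweet potato $0.0011, eggs $0.0058, canned tuna $0.0064, cheddar $0.0333.
Take 1 serving of banana: +480.0 mg potassium for $0.20 (total $0.20, still need 814.0 mg).
Take 1 serving of sweet potato: +586.0 mg potassium for $0.65 (total $0.85, still need 228.0 mg).
Take 1 serving of eggs: +78.0 mg potassium for $0.45 (total $1.30, still need 150.0 mg).
Take 0.6881 servings of canned tuna: +150.0 mg potassium for $0.96 (total $2.26, still need 0.0 mg).
Filling from the cheapest source first is optimal under one linear minimum: $2.26.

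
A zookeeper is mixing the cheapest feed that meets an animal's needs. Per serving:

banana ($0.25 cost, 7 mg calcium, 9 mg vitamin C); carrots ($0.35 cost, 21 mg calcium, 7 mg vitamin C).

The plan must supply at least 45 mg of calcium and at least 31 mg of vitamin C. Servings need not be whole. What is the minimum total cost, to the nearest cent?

Check every corner: each single food scaled to meet both minima, and each pair solved so both constraints bind.
banana only: max(45/7, 31/9) = 6.429 servings → $1.61.
carrots only: max(45/21, 31/7) = 4.429 servings → $1.55.
banana + carrots with both tight: 2.4 servings and 1.343 servings → $1.07.
The minimum over all feasible corners is $1.07.

$1.07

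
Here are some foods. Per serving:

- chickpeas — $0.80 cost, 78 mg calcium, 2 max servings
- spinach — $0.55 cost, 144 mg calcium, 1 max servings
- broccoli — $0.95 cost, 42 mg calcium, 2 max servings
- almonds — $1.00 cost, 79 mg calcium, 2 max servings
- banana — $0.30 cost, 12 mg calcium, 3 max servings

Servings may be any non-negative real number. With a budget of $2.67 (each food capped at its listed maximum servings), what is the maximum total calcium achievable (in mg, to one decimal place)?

341.1 mg

Calcium per dollar: spinach 261.8, chickpeas 97.5, almonds 79, broccoli 44.21, banana 40.
Take 1 serving of spinach: spends $0.55, +144.0 mg calcium (running total 144.0 mg).
Take 2 servings of chickpeas: spends $1.60, +156.0 mg calcium (running total 300.0 mg).
Take 0.52 servings of almonds: spends $0.52, +41.1 mg calcium (running total 341.1 mg).
Greedy by best ratio exhausts the cost allowance optimally: 341.1 mg.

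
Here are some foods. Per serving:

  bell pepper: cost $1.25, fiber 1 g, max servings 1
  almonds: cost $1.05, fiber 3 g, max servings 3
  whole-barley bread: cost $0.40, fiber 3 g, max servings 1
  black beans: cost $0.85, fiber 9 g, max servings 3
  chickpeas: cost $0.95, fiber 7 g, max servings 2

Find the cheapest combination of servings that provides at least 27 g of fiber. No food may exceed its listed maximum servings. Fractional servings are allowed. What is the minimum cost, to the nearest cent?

Cost per g of fiber: black beans $0.0944, whole-barley bread $0.1333, chickpeas $0.1357, almonds $0.3500, bell pepper $1.2500.
Take 3 servings of black beans: +27.0 g fiber for $2.55 (total $2.55, still need 0.0 g).
Filling from the cheapest source first is optimal under one linear minimum: $2.55.

$2.55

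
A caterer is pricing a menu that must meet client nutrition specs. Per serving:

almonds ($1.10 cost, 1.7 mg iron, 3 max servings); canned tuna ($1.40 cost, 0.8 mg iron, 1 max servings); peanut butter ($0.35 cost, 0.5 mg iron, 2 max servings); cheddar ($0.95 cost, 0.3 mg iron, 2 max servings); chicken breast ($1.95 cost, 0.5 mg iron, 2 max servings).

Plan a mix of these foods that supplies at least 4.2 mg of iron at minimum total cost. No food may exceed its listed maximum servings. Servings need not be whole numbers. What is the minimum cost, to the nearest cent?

Cost per mg of iron: almonds $0.6471, peanut butter $0.7000, canned tuna $1.7500, cheddar $3.1667, chicken breast $3.9000.
Take 2.471 servings of almonds: +4.2 mg iron for $2.72 (total $2.72, still need 0.0 mg).
Filling from the cheapest source first is optimal under one linear minimum: $2.72.

$2.72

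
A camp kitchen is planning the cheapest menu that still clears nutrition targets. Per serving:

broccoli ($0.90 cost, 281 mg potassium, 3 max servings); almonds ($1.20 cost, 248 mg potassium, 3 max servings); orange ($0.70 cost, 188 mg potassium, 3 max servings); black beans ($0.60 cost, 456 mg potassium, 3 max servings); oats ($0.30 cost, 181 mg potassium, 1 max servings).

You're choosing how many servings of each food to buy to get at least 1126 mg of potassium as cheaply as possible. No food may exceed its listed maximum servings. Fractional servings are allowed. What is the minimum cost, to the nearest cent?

$1.48

Cost per mg of potassium: black beans $0.0013, oats $0.0017, broccoli $0.0032, orange $0.0037, almonds $0.0048.
Take 2.469 servings of black beans: +1126.0 mg potassium for $1.48 (total $1.48, still need 0.0 mg).
Filling from the cheapest source first is optimal under one linear minimum: $1.48.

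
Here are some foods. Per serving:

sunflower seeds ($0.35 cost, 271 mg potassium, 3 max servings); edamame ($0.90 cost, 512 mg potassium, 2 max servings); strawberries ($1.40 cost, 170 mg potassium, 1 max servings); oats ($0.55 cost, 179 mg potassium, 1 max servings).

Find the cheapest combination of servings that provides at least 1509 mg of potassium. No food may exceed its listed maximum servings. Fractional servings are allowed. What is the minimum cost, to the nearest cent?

Cost per mg of potassium: sunflower seeds $0.0013, edamame $0.0018, oats $0.0031, strawberries $0.0082.
Take 3 servings of sunflower seeds: +813.0 mg potassium for $1.05 (total $1.05, still need 696.0 mg).
Take 1.359 servings of edamame: +696.0 mg potassium for $1.22 (total $2.27, still need 0.0 mg).
Filling from the cheapest source first is optimal under one linear minimum: $2.27.

$2.27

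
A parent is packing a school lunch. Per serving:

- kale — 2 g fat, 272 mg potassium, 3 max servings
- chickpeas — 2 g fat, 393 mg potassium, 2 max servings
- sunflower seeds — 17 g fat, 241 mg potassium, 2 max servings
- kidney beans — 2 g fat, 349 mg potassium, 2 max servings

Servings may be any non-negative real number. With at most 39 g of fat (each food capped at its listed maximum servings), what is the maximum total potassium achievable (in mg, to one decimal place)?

2654.4 mg

Potassium per g fat: chickpeas 196.5, kidney beans 174.5, kale 136, sunflower seeds 14.18.
Take 2 servings of chickpeas: uses 4 g fat, +786.0 mg potassium (running total 786.0 mg).
Take 2 servings of kidney beans: uses 4 g fat, +698.0 mg potassium (running total 1484.0 mg).
Take 3 servings of kale: uses 6 g fat, +816.0 mg potassium (running total 2300.0 mg).
Take 1.471 servings of sunflower seeds: uses 25 g fat, +354.4 mg potassium (running total 2654.4 mg).
Greedy by best ratio exhausts the fat allowance optimally: 2654.4 mg.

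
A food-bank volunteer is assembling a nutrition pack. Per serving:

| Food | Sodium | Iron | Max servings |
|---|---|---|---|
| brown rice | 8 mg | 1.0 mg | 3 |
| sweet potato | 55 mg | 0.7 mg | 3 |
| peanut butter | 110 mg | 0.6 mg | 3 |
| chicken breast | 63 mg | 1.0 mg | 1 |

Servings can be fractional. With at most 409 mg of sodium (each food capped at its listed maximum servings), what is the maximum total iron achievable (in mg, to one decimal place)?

Iron per mg sodium: brown rice 0.125, chicken breast 0.01587, sweet potato 0.01273, peanut butter 0.005455.
Take 3 servings of brown rice: uses 24 mg sodium, +3.0 mg iron (running total 3.0 mg).
Take 1 serving of chicken breast: uses 63 mg sodium, +1.0 mg iron (running total 4.0 mg).
Take 3 servings of sweet potato: uses 165 mg sodium, +2.1 mg iron (running total 6.1 mg).
Take 1.427 servings of peanut butter: uses 157 mg sodium, +0.9 mg iron (running total 7.0 mg).
Filling greedily by iron-per-mg sodium is optimal for one linear limit, giving 7.0 mg.

7.0 mg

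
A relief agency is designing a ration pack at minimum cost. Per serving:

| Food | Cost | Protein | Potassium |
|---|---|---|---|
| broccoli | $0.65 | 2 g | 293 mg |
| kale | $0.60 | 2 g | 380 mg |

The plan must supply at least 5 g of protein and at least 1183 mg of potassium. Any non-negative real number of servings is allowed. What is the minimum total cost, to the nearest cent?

$1.87

For a min-cost LP with two ≥-constraints, a basic feasible solution has at most two positive variables.
broccoli only: max(5/2, 1183/293) = 4.038 servings → $2.62.
kale only: max(5/2, 1183/380) = 3.113 servings → $1.87.
broccoli + kale: the both-tight solution has a negative serving — not a feasible corner.
The minimum over all feasible corners is $1.87.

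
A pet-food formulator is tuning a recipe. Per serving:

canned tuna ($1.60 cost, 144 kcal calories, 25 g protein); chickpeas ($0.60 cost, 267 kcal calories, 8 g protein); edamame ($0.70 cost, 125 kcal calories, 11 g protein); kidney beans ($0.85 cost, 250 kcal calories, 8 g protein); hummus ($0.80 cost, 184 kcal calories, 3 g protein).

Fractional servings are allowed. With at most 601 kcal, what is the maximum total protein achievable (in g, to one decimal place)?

Protein per kcal: canned tuna 0.1736, edamame 0.088, kidney beans 0.032, chickpeas 0.02996, hummus 0.0163.
With no serving limits, spend the whole calories allowance on canned tuna: 601 kcal / 144 kcal × 25 g = 104.3 g.

104.3 g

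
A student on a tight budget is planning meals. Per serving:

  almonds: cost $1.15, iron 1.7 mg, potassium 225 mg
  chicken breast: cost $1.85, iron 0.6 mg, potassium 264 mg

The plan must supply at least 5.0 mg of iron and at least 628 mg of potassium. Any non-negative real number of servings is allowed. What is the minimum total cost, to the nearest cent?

$3.38

almonds only: max(5.0/1.7, 628/225) = 2.941 servings → $3.38.
chicken breast only: max(5.0/0.6, 628/264) = 8.333 servings → $15.42.
almonds + chicken breast: the both-tight solution has a negative serving — not a feasible corner.
So the least-cost plan costs $3.38.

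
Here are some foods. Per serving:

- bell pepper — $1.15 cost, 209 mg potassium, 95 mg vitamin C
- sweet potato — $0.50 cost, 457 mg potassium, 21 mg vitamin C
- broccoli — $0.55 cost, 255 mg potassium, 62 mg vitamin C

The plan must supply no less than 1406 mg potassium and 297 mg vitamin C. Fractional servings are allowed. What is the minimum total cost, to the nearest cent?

$2.79

An LP optimum is at a vertex; with two nutrient constraints at most two foods are used. Check each candidate.
bell pepper only: max(1406/209, 297/95) = 6.727 servings → $7.74.
sweet potato only: max(1406/457, 297/21) = 14.14 servings → $7.07.
broccoli only: max(1406/255, 297/62) = 5.514 servings → $3.03.
bell pepper + sweet potato with both tight: 2.721 servings and 1.832 servings → $4.05.
bell pepper + broccoli with both targets exact would need a negative amount; discard.
sweet potato + broccoli with both tight: 0.4977 servings and 4.622 servings → $2.79.
So the least-cost plan costs $2.79.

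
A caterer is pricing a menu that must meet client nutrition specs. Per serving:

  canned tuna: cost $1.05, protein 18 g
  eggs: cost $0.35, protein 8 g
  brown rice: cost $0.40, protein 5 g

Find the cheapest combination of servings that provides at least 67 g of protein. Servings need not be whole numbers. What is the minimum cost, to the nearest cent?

$2.93

Cost per g of protein: eggs $0.0437, canned tuna $0.0583, brown rice $0.0800.
With no serving limits, use only eggs: 67 g / 8 g = 8.375 servings × $0.35 = $2.93.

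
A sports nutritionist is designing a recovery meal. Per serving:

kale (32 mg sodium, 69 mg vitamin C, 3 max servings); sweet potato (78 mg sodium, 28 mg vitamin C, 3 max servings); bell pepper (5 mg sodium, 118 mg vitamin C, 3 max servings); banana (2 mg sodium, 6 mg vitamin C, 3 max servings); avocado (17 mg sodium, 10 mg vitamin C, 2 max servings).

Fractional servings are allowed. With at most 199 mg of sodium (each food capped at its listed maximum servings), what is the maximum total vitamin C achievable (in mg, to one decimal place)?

Vitamin C per mg sodium: bell pepper 23.6, banana 3, kale 2.156, avocado 0.5882, sweet potato 0.359.
Take 3 servings of bell pepper: uses 15 mg sodium, +354.0 mg vitamin C (running total 354.0 mg).
Take 3 servings of banana: uses 6 mg sodium, +18.0 mg vitamin C (running total 372.0 mg).
Take 3 servings of kale: uses 96 mg sodium, +207.0 mg vitamin C (running total 579.0 mg).
Take 2 servings of avocado: uses 34 mg sodium, +20.0 mg vitamin C (running total 599.0 mg).
Take 0.6154 servings of sweet potato: uses 48 mg sodium, +17.2 mg vitamin C (running total 616.2 mg).
Filling greedily by vitamin C-per-mg sodium is optimal for one linear limit, giving 616.2 mg.

616.2 mg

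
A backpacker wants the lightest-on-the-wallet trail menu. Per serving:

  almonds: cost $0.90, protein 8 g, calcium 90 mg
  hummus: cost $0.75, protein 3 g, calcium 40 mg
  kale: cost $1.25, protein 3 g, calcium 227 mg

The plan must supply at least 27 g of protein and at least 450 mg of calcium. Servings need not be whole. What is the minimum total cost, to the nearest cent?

This is a tiny linear program; its minimum lies at a vertex of the feasible set. List the vertices and price them.
almonds only: max(27/8, 450/90) = 5 servings → $4.50.
hummus only: max(27/3, 450/40) = 11.25 servings → $8.44.
kale only: max(27/3, 450/227) = 9 servings → $11.25.
almonds + hummus: the both-tight solution has a negative serving — not a feasible corner.
almonds + kale with both tight: 3.091 servings and 0.7568 servings → $3.73.
hummus + kale with both tight: 8.519 servings and 0.4813 servings → $6.99.
Cheapest feasible corner: $3.73.

$3.73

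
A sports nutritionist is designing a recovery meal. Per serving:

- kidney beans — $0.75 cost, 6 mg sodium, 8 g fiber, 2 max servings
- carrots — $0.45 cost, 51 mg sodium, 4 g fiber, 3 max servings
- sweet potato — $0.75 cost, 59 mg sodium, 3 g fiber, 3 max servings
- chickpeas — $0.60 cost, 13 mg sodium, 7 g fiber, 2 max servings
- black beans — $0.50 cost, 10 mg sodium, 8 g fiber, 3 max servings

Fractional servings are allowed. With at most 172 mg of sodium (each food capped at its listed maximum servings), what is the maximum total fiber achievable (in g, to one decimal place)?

Fiber per mg sodium: kidney beans 1.333, black beans 0.8, chickpeas 0.5385, carrots 0.07843, sweet potato 0.05085.
Take 2 servings of kidney beans: uses 12 mg sodium, +16.0 g fiber (running total 16.0 g).
Take 3 servings of black beans: uses 30 mg sodium, +24.0 g fiber (running total 40.0 g).
Take 2 servings of chickpeas: uses 26 mg sodium, +14.0 g fiber (running total 54.0 g).
Take 2.039 servings of carrots: uses 104 mg sodium, +8.2 g fiber (running total 62.2 g).
Filling greedily by fiber-per-mg sodium is optimal for one linear limit, giving 62.2 g.

62.2 g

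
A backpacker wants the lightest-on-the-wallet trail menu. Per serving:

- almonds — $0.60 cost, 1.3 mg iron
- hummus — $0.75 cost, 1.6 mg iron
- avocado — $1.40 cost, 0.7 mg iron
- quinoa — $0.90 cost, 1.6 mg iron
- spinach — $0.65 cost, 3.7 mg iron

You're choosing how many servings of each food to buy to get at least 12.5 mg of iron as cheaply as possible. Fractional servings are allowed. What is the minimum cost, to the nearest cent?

Cost per mg of iron: spinach $0.1757, almonds $0.4615, hummus $0.4688, quinoa $0.5625, avocado $2.0000.
With no serving limits, use only spinach: 12.5 mg / 3.7 mg = 3.378 servings × $0.65 = $2.20.

$2.20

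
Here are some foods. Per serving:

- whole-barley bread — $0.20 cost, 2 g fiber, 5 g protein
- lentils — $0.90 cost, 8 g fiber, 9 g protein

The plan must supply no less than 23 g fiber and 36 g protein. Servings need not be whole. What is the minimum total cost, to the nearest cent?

Check every corner: each single food scaled to meet both minima, and each pair solved so both constraints bind.
whole-barley bread only: max(23/2, 36/5) = 11.5 servings → $2.30.
lentils only: max(23/8, 36/9) = 4 servings → $3.60.
whole-barley bread + lentils with both tight: 3.682 servings and 1.955 servings → $2.50.
So the least-cost plan costs $2.30.

$2.30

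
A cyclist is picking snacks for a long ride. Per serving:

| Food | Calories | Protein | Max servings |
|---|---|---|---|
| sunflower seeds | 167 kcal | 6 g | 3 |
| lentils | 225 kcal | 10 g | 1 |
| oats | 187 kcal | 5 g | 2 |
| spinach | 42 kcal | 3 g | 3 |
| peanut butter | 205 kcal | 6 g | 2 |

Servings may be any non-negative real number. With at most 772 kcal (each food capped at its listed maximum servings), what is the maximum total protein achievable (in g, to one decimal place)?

Protein per kcal: spinach 0.07143, lentils 0.04444, sunflower seeds 0.03593, peanut butter 0.02927, oats 0.02674.
Take 3 servings of spinach: uses 126 kcal, +9.0 g protein (running total 9.0 g).
Take 1 serving of lentils: uses 225 kcal, +10.0 g protein (running total 19.0 g).
Take 2.521 servings of sunflower seeds: uses 421 kcal, +15.1 g protein (running total 34.1 g).
Filling greedily by protein-per-kcal is optimal for one linear limit, giving 34.1 g.

34.1 g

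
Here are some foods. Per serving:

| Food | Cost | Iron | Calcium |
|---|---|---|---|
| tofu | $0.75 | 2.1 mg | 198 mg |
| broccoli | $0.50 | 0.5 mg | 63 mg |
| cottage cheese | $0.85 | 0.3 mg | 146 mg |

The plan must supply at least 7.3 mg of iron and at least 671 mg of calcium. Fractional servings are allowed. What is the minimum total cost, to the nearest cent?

$2.61

Check every corner: each single food scaled to meet both minima, and each pair solved so both constraints bind.
tofu only: max(7.3/2.1, 671/198) = 3.476 servings → $2.61.
broccoli only: max(7.3/0.5, 671/63) = 14.6 servings → $7.30.
cottage cheese only: max(7.3/0.3, 671/146) = 24.33 servings → $20.68.
tofu + broccoli: the both-tight solution has a negative serving — not a feasible corner.
tofu + cottage cheese: the both-tight solution has a negative serving — not a feasible corner.
broccoli + cottage cheese: the both-tight solution has a negative serving — not a feasible corner.
The minimum over all feasible corners is $2.61.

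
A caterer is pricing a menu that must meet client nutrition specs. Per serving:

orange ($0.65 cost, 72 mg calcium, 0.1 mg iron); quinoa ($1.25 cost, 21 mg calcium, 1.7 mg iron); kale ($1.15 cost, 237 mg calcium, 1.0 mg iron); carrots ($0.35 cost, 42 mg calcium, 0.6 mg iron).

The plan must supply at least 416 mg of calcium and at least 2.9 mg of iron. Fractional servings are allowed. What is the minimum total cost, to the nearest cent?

orange only: max(416/72, 2.9/0.1) = 29 servings → $18.85.
quinoa only: max(416/21, 2.9/1.7) = 19.81 servings → $24.76.
kale only: max(416/237, 2.9/1.0) = 2.9 servings → $3.33.
carrots only: max(416/42, 2.9/0.6) = 9.905 servings → $3.47.
orange + quinoa with both tight: 5.372 servings and 1.39 servings → $5.23.
orange + kale: the both-tight solution has a negative serving — not a feasible corner.
orange + carrots with both tight: 3.277 servings and 4.287 servings → $3.63.
quinoa + kale with both tight: 0.7104 servings and 1.692 servings → $2.83.
quinoa + carrots: intersection lies outside the first quadrant.
kale + carrots with both tight: 1.275 servings and 2.708 servings → $2.41.
The minimum over all feasible corners is $2.41.

$2.41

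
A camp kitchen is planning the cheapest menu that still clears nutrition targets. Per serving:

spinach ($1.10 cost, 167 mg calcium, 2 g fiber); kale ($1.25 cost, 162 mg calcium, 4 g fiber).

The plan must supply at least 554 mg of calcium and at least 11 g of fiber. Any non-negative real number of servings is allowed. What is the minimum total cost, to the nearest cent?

Check every corner: each single food scaled to meet both minima, and each pair solved so both constraints bind.
spinach only: max(554/167, 11/2) = 5.5 servings → $6.05.
kale only: max(554/162, 11/4) = 3.42 servings → $4.27.
spinach + kale with both tight: 1.262 servings and 2.119 servings → $4.04.
Cheapest feasible corner: $4.04.

$4.04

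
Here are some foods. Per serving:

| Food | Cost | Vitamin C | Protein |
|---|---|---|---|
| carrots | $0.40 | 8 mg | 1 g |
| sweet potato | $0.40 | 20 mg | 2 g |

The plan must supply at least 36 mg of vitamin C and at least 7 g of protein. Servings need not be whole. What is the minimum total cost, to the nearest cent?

$1.40

carrots only: max(36/8, 7/1) = 7 servings → $2.80.
sweet potato only: max(36/20, 7/2) = 3.5 servings → $1.40.
carrots + sweet potato: intersection lies outside the first quadrant.
The minimum over all feasible corners is $1.40.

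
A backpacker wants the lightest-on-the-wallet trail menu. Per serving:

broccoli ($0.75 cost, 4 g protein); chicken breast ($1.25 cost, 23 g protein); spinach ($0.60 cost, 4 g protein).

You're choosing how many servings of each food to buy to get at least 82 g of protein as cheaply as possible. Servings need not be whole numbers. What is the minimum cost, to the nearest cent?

Cost per g of protein: chicken breast $0.0543, spinach $0.1500, broccoli $0.1875.
With no serving limits, use only chicken breast: 82 g / 23 g = 3.565 servings × $1.25 = $4.46.

$4.46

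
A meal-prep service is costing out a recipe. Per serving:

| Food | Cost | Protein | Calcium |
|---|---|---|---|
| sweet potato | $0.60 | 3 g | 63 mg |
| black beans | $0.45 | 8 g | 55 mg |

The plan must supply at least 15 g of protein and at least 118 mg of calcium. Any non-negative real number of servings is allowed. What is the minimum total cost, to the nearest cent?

Check every corner: each single food scaled to meet both minima, and each pair solved so both constraints bind.
sweet potato only: max(15/3, 118/63) = 5 servings → $3.00.
black beans only: max(15/8, 118/55) = 2.145 servings → $0.97.
sweet potato + black beans with both tight: 0.351 servings and 1.743 servings → $1.00.
Cheapest feasible corner: $0.97.

$0.97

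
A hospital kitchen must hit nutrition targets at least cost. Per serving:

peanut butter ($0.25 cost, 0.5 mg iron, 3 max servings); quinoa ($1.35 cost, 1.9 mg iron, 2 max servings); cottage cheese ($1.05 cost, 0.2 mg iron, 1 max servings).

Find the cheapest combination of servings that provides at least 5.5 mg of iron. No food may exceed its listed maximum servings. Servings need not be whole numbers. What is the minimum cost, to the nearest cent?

$4.50

Cost per mg of iron: peanut butter $0.5000, quinoa $0.7105, cottage cheese $5.2500.
Take 3 servings of peanut butter: +1.5 mg iron for $0.75 (total $0.75, still need 4.0 mg).
Take 2 servings of quinoa: +3.8 mg iron for $2.70 (total $3.45, still need 0.2 mg).
Take 1 serving of cottage cheese: +0.2 mg iron for $1.05 (total $4.50, still need 0.0 mg).
Filling from the cheapest source first is optimal under one linear minimum: $4.50.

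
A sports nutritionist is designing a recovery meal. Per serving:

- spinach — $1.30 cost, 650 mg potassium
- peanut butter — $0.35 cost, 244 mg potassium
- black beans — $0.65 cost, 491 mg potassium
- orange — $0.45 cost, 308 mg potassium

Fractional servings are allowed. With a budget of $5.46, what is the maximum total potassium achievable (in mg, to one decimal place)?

Potassium per dollar: black beans 755.4, peanut butter 697.1, orange 684.4, spinach 500.
With no serving limits, spend the whole cost allowance on black beans: $5.46 / $0.65 × 491 mg = 4124.4 mg.

4124.4 mg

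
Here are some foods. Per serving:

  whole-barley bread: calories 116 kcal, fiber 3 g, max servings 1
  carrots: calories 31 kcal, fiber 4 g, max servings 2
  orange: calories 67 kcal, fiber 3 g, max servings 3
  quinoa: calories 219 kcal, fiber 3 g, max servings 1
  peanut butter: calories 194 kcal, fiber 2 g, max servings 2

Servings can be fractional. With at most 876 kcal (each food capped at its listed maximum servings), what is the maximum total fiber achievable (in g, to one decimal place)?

25.9 g

Fiber per kcal: carrots 0.129, orange 0.04478, whole-barley bread 0.02586, quinoa 0.0137, peanut butter 0.01031.
Take 2 servings of carrots: uses 62 kcal, +8.0 g fiber (running total 8.0 g).
Take 3 servings of orange: uses 201 kcal, +9.0 g fiber (running total 17.0 g).
Take 1 serving of whole-barley bread: uses 116 kcal, +3.0 g fiber (running total 20.0 g).
Take 1 serving of quinoa: uses 219 kcal, +3.0 g fiber (running total 23.0 g).
Take 1.433 servings of peanut butter: uses 278 kcal, +2.9 g fiber (running total 25.9 g).
Filling greedily by fiber-per-kcal is optimal for one linear limit, giving 25.9 g.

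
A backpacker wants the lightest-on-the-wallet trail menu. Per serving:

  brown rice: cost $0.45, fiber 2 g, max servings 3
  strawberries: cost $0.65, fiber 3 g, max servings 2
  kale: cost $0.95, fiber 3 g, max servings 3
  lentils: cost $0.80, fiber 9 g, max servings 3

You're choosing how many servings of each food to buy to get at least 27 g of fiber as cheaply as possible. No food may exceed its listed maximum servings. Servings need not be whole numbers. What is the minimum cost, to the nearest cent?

Cost per g of fiber: lentils $0.0889, strawberries $0.2167, brown rice $0.2250, kale $0.3167.
Take 3 servings of lentils: +27.0 g fiber for $2.40 (total $2.40, still need 0.0 g).
Filling from the cheapest source first is optimal under one linear minimum: $2.40.

$2.40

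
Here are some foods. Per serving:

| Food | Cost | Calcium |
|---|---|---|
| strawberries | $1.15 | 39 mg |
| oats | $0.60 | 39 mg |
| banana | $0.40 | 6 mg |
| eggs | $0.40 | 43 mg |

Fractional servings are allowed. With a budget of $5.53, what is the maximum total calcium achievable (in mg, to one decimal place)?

Calcium per dollar: eggs 107.5, oats 65, strawberries 33.91, banana 15.
With no serving limits, spend the whole cost allowance on eggs: $5.53 / $0.40 × 43 mg = 594.5 mg.

594.5 mg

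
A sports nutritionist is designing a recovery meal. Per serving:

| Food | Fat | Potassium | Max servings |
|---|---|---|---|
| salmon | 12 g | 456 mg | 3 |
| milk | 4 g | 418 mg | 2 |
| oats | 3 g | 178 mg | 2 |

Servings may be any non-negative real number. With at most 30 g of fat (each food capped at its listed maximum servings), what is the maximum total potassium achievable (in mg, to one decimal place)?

1800.0 mg

Potassium per g fat: milk 104.5, oats 59.33, salmon 38.
Take 2 servings of milk: uses 8 g fat, +836.0 mg potassium (running total 836.0 mg).
Take 2 servings of oats: uses 6 g fat, +356.0 mg potassium (running total 1192.0 mg).
Take 1.333 servings of salmon: uses 16 g fat, +608.0 mg potassium (running total 1800.0 mg).
Filling greedily by potassium-per-g fat is optimal for one linear limit, giving 1800.0 mg.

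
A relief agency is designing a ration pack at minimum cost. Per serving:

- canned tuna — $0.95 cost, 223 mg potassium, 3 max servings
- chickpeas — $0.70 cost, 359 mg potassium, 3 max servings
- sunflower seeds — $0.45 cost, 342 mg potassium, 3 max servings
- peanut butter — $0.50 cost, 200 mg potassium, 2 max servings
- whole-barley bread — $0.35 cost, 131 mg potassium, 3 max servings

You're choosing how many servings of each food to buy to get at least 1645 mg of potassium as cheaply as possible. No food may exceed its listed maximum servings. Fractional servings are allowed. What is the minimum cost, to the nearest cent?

$2.56

Cost per mg of potassium: sunflower seeds $0.0013, chickpeas $0.0019, peanut butter $0.0025, whole-barley bread $0.0027, canned tuna $0.0043.
Take 3 servings of sunflower seeds: +1026.0 mg potassium for $1.35 (total $1.35, still need 619.0 mg).
Take 1.724 servings of chickpeas: +619.0 mg potassium for $1.21 (total $2.56, still need 0.0 mg).
Filling from the cheapest source first is optimal under one linear minimum: $2.56.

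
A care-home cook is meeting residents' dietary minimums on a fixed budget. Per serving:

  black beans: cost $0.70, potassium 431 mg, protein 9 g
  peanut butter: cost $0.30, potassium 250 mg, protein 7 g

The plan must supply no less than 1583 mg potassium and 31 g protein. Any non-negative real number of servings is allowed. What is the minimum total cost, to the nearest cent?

$1.90

For a min-cost LP with two ≥-constraints, a basic feasible solution has at most two positive variables.
black beans only: max(1583/431, 31/9) = 3.673 servings → $2.57.
peanut butter only: max(1583/250, 31/7) = 6.332 servings → $1.90.
black beans + peanut butter: the both-tight solution has a negative serving — not a feasible corner.
The minimum over all feasible corners is $1.90.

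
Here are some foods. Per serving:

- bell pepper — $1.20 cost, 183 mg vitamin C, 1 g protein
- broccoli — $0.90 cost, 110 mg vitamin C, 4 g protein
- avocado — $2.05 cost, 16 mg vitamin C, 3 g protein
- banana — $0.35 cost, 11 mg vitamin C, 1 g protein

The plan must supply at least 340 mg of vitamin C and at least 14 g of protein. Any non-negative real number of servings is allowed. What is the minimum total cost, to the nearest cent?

A basic optimal solution has at most two foods positive. Try each food alone and each pair with both targets met exactly.
bell pepper only: max(340/183, 14/1) = 14 servings → $16.80.
broccoli only: max(340/110, 14/4) = 3.5 servings → $3.15.
avocado only: max(340/16, 14/3) = 21.25 servings → $43.56.
banana only: max(340/11, 14/1) = 30.91 servings → $10.82.
bell pepper + broccoli with both targets exact would need a negative amount; discard.
bell pepper + avocado with both tight: 1.493 servings and 4.169 servings → $10.34.
bell pepper + banana with both tight: 1.081 servings and 12.92 servings → $5.82.
broccoli + avocado with both tight: 2.992 servings and 0.6767 servings → $4.08.
broccoli + banana with both tight: 2.818 servings and 2.727 servings → $3.49.
avocado + banana with both targets exact would need a negative amount; discard.
The minimum over all feasible corners is $3.15.

$3.15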